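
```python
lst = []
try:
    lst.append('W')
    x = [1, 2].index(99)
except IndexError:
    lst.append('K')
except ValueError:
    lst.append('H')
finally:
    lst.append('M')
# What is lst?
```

Step-by-step execution trace:
1. try: `lst.append('W')` → lst = ['W'].
2. `x = [1, 2].index(99)` raises ValueError.
3. `except IndexError` does not match ValueError; skipped.
4. `except ValueError` matches → `lst.append('H')` → lst = ['W', 'H'].
5. finally always runs: `lst.append('M')` → lst = ['W', 'H', 'M'].
Result: ['W', 'H', 'M']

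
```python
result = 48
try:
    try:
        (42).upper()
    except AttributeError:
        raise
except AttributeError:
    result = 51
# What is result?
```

Step-by-step execution trace:
1. Inner try: `(42).upper()` raises AttributeError.
2. Inner `except AttributeError` matches; bare `raise` re-raises the same AttributeError.
3. Outer `except AttributeError` matches → result = 51.
Result: 51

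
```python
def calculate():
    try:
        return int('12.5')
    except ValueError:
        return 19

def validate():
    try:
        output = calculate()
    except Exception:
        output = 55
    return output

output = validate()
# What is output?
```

Step-by-step execution trace:
1. `validate()` calls `calculate()`.
2. In calculate: `int('12.5')` raises ValueError; `except ValueError` catches it → returns 19.
3. In validate: `output = calculate()` → output = 19. No exception reaches validate.
4. `except Exception` is skipped; validate returns 19.
5. output = 19.
Result: 19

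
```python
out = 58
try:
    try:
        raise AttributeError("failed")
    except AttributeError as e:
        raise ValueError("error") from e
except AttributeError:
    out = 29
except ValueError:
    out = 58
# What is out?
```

Step-by-step execution trace:
1. Inner try raises AttributeError; inner `except AttributeError as e` catches it.
2. `raise ValueError(...) from e` raises ValueError (AttributeError is attached as __cause__, but only ValueError is active).
3. Outer `except AttributeError` does not match ValueError; skipped.
4. Outer `except ValueError` matches → out = 58.
Result: 58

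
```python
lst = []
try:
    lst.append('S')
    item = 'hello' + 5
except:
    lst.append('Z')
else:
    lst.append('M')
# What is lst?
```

Step-by-step execution trace:
1. try: `lst.append('S')` → lst = ['S'].
2. `item = 'hello' + 5` raises TypeError.
3. bare `except` matches → `lst.append('Z')` → lst = ['S', 'Z'].
4. `else` is skipped (an exception was raised).
Result: ['S', 'Z']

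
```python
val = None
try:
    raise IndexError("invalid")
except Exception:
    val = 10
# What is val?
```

Step-by-step execution trace:
1. `raise IndexError(...)` raises IndexError.
2. `except Exception` matches (IndexError is a subclass of Exception) → val = 10.
Result: 10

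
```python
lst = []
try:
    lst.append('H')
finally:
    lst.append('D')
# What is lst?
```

Step-by-step execution trace:
1. try: `lst.append('H')` → lst = ['H'].
2. The try body completes without raising.
3. finally always runs: `lst.append('D')` → lst = ['H', 'D'].
Result: ['H', 'D']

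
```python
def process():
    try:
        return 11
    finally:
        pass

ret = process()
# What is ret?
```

Step-by-step execution trace:
1. `process()` enters try: `return 11` sets pending return value 11.
2. Before returning, `finally: pass` runs (no effect).
3. process() returns 11 → ret = 11.
Result: 11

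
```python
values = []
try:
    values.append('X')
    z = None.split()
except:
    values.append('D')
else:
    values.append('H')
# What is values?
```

Step-by-step execution trace:
1. try: `values.append('X')` → values = ['X'].
2. `z = None.split()` raises AttributeError.
3. bare `except` matches → `values.append('D')` → values = ['X', 'D'].
4. `else` is skipped (an exception was raised).
Result: ['X', 'D']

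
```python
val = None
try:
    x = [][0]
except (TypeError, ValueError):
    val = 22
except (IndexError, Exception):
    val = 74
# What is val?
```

Step-by-step execution trace:
1. `x = [][0]` raises IndexError.
2. `except (TypeError, ValueError)` does not match IndexError; skipped.
3. `except (IndexError, Exception)` matches (IndexError is in the tuple) → val = 74.
Result: 74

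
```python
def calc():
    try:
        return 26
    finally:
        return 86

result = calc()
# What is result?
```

Step-by-step execution trace:
1. `calc()` enters try: `return 26` sets pending return value 26.
2. Before returning, `finally: return 86` runs and overrides the pending return.
3. calc() returns 86 → result = 86.
Result: 86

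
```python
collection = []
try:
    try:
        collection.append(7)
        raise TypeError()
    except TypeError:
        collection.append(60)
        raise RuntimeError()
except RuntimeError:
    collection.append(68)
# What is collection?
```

Step-by-step execution trace:
1. Inner try: `collection.append(7)` → collection = [7].
2. `raise TypeError()` raises TypeError.
3. Inner `except TypeError` matches → `collection.append(60)` → collection = [7, 60].
4. `raise RuntimeError()` raises RuntimeError; propagates to outer try.
5. Outer `except RuntimeError` matches → `collection.append(68)` → collection = [7, 60, 68].
Result: [7, 60, 68]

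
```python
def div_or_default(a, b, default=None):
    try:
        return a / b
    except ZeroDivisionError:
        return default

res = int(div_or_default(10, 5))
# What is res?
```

Step-by-step execution trace:
1. `div_or_default(10, 5)` enters try: `return 10 / 5` → returns 2.0. No exception raised.
2. `except ZeroDivisionError` is skipped.
3. `int(2.0)` → 2 → res = 2.
Result: 2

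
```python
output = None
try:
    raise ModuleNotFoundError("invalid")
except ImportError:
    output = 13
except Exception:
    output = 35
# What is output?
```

Step-by-step execution trace:
1. `raise ModuleNotFoundError(...)` raises ModuleNotFoundError.
2. `except ImportError` matches (ModuleNotFoundError is a subclass of ImportError) → output = 13.
3. `except Exception` is not reached.
Result: 13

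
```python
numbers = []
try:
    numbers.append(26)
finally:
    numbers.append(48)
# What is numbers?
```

Step-by-step execution trace:
1. try: `numbers.append(26)` → numbers = [26].
2. The try body completes without raising.
3. finally always runs: `numbers.append(48)` → numbers = [26, 48].
Result: [26, 48]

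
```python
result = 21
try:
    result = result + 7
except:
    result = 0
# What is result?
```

Step-by-step execution trace:
1. result starts at 21.
2. try: `result = result + 7` → result = 28. No exception raised.
3. `except` is skipped.
Result: 28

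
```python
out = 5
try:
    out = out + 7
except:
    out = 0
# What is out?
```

Step-by-step execution trace:
1. out starts at 5.
2. try: `out = out + 7` → out = 12. No exception raised.
3. `except` is skipped.
Result: 12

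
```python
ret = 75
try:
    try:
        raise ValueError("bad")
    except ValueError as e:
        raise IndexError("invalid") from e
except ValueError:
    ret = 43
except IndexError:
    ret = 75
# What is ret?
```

Step-by-step execution trace:
1. Inner try raises ValueError; inner `except ValueError as e` catches it.
2. `raise IndexError(...) from e` raises IndexError (ValueError is attached as __cause__, but only IndexError is active).
3. Outer `except ValueError` does not match IndexError; skipped.
4. Outer `except IndexError` matches → ret = 75.
Result: 75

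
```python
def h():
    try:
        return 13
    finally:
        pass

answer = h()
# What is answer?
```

Step-by-step execution trace:
1. `h()` enters try: `return 13` sets pending return value 13.
2. Before returning, `finally: pass` runs (no effect).
3. h() returns 13 → answer = 13.
Result: 13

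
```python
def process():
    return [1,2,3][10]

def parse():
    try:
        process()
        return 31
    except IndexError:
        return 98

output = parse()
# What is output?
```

Step-by-step execution trace:
1. `parse()` calls `process()`.
2. `process()` evaluates `[1,2,3][10]`, which raises IndexError; it propagates to the caller.
3. `return 31` is not reached.
4. `except IndexError` in parse matches → returns 98.
5. output = 98.
Result: 98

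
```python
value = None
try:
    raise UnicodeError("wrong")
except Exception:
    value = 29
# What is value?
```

Step-by-step execution trace:
1. `raise UnicodeError(...)` raises UnicodeError.
2. `except Exception` matches (UnicodeError is a subclass of Exception) → value = 29.
Result: 29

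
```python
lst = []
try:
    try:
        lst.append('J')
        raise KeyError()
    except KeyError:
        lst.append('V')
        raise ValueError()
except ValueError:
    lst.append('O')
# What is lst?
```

Step-by-step execution trace:
1. Inner try: `lst.append('J')` → lst = ['J'].
2. `raise KeyError()` raises KeyError.
3. Inner `except KeyError` matches → `lst.append('V')` → lst = ['J', 'V'].
4. `raise ValueError()` raises ValueError; propagates to outer try.
5. Outer `except ValueError` matches → `lst.append('O')` → lst = ['J', 'V', 'O'].
Result: ['J', 'V', 'O']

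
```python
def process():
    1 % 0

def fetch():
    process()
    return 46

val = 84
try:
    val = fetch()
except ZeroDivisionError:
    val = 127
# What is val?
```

Step-by-step execution trace:
1. val starts at 84.
2. try: `fetch()` calls `process()`.
3. `process()` evaluates `1 % 0`, which raises ZeroDivisionError; it propagates through fetch (uncaught).
4. `return 46` in fetch is not reached; the assignment to val does not complete.
5. `except ZeroDivisionError` matches → val = 127.
Result: 127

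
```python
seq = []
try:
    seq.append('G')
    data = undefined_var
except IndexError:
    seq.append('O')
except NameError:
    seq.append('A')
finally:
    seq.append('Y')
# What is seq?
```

Step-by-step execution trace:
1. try: `seq.append('G')` → seq = ['G'].
2. `data = undefined_var` raises NameError.
3. `except IndexError` does not match NameError; skipped.
4. `except NameError` matches → `seq.append('A')` → seq = ['G', 'A'].
5. finally always runs: `seq.append('Y')` → seq = ['G', 'A', 'Y'].
Result: ['G', 'A', 'Y']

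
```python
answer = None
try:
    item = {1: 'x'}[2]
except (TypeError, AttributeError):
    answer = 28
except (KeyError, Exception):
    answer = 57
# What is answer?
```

Step-by-step execution trace:
1. `item = {1: 'x'}[2]` raises KeyError.
2. `except (TypeError, AttributeError)` does not match KeyError; skipped.
3. `except (KeyError, Exception)` matches (KeyError is in the tuple) → answer = 57.
Result: 57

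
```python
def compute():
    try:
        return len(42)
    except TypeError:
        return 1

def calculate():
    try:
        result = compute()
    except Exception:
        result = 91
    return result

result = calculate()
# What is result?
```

Step-by-step execution trace:
1. `calculate()` calls `compute()`.
2. In compute: `len(42)` raises TypeError; `except TypeError` catches it → returns 1.
3. In calculate: `result = compute()` → result = 1. No exception reaches calculate.
4. `except Exception` is skipped; calculate returns 1.
5. result = 1.
Result: 1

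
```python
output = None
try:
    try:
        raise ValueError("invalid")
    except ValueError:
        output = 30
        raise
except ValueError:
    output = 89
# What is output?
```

Step-by-step execution trace:
1. Inner try: `raise ValueError("invalid")` raises ValueError.
2. Inner `except ValueError` matches → output = 30.
3. bare `raise` re-raises the same ValueError.
4. Outer `except ValueError` matches → output = 89.
Result: 89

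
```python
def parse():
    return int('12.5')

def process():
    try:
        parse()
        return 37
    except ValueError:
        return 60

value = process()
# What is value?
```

Step-by-step execution trace:
1. `process()` calls `parse()`.
2. `parse()` evaluates `int('12.5')`, which raises ValueError; it propagates to the caller.
3. `return 37` is not reached.
4. `except ValueError` in process matches → returns 60.
5. value = 60.
Result: 60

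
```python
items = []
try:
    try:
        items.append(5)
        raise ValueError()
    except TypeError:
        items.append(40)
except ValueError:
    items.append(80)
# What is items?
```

Step-by-step execution trace:
1. Inner try: `items.append(5)` → items = [5].
2. `raise ValueError()` raises ValueError.
3. Inner `except TypeError` does not match ValueError; exception propagates to outer try.
4. Outer `except ValueError` matches → `items.append(80)` → items = [5, 80].
Result: [5, 80]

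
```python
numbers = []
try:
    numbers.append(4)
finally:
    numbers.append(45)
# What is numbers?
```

Step-by-step execution trace:
1. try: `numbers.append(4)` → numbers = [4].
2. The try body completes without raising.
3. finally always runs: `numbers.append(45)` → numbers = [4, 45].
Result: [4, 45]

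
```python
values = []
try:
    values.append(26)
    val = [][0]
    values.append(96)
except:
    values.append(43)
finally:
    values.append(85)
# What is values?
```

Step-by-step execution trace:
1. try: `values.append(26)` → values = [26].
2. `val = [][0]` raises IndexError; `values.append(96)` is not reached.
3. bare `except` matches → `values.append(43)` → values = [26, 43].
4. finally always runs: `values.append(85)` → values = [26, 43, 85].
Result: [26, 43, 85]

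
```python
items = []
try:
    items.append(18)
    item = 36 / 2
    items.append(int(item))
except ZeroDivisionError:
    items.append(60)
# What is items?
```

Step-by-step execution trace:
1. try: `items.append(18)` → items = [18].
2. `item = 36 / 2` → item = 18.0. No exception raised.
3. `items.append(int(item))` → items = [18, 18].
4. `except ZeroDivisionError` is skipped (no exception was raised).
Result: [18, 18]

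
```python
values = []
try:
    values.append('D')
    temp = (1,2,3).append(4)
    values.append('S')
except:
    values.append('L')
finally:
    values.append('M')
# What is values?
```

Step-by-step execution trace:
1. try: `values.append('D')` → values = ['D'].
2. `temp = (1,2,3).append(4)` raises AttributeError; `values.append('S')` is not reached.
3. bare `except` matches → `values.append('L')` → values = ['D', 'L'].
4. finally always runs: `values.append('M')` → values = ['D', 'L', 'M'].
Result: ['D', 'L', 'M']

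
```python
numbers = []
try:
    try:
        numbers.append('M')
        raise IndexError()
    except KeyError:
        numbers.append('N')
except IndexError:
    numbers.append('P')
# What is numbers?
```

Step-by-step execution trace:
1. Inner try: `numbers.append('M')` → numbers = ['M'].
2. `raise IndexError()` raises IndexError.
3. Inner `except KeyError` does not match IndexError; exception propagates to outer try.
4. Outer `except IndexError` matches → `numbers.append('P')` → numbers = ['M', 'P'].
Result: ['M', 'P']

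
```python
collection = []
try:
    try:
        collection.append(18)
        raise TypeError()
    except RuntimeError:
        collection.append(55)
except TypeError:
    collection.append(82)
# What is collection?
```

Step-by-step execution trace:
1. Inner try: `collection.append(18)` → collection = [18].
2. `raise TypeError()` raises TypeError.
3. Inner `except RuntimeError` does not match TypeError; exception propagates to outer try.
4. Outer `except TypeError` matches → `collection.append(82)` → collection = [18, 82].
Result: [18, 82]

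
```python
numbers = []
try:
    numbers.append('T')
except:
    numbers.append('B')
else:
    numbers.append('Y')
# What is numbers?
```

Step-by-step execution trace:
1. try: `numbers.append('T')` → numbers = ['T']. No exception raised.
2. `except` is skipped.
3. `else` runs (try completed without exception): `numbers.append('Y')` → numbers = ['T', 'Y'].
Result: ['T', 'Y']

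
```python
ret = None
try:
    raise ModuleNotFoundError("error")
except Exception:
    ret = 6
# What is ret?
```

Step-by-step execution trace:
1. `raise ModuleNotFoundError(...)` raises ModuleNotFoundError.
2. `except Exception` matches (ModuleNotFoundError is a subclass of Exception) → ret = 6.
Result: 6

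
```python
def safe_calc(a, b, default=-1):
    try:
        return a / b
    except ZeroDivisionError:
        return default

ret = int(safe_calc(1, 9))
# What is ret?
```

Step-by-step execution trace:
1. `safe_calc(1, 9)` enters try: `return 1 / 9` → returns 0.1111111111111111. No exception raised.
2. `except ZeroDivisionError` is skipped.
3. `int(0.1111111111111111)` → 0 → ret = 0.
Result: 0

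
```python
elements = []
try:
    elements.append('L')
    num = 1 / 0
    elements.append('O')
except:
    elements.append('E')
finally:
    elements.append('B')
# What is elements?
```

Step-by-step execution trace:
1. try: `elements.append('L')` → elements = ['L'].
2. `num = 1 / 0` raises ZeroDivisionError; `elements.append('O')` is not reached.
3. bare `except` matches → `elements.append('E')` → elements = ['L', 'E'].
4. finally always runs: `elements.append('B')` → elements = ['L', 'E', 'B'].
Result: ['L', 'E', 'B']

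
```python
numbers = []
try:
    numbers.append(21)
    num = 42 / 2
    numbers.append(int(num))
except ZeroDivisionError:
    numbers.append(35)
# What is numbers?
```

Step-by-step execution trace:
1. try: `numbers.append(21)` → numbers = [21].
2. `num = 42 / 2` → num = 21.0. No exception raised.
3. `numbers.append(int(num))` → numbers = [21, 21].
4. `except ZeroDivisionError` is skipped (no exception was raised).
Result: [21, 21]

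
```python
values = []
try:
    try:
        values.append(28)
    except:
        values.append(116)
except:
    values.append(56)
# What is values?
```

Step-by-step execution trace:
1. Inner try: `values.append(28)` → values = [28]. No exception raised.
2. Inner `except` is skipped.
3. Inner try completes normally; outer `except` is skipped.
Result: [28]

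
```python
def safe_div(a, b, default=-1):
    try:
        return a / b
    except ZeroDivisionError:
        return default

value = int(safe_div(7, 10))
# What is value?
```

Step-by-step execution trace:
1. `safe_div(7, 10)` enters try: `return 7 / 10` → returns 0.7. No exception raised.
2. `except ZeroDivisionError` is skipped.
3. `int(0.7)` → 0 → value = 0.
Result: 0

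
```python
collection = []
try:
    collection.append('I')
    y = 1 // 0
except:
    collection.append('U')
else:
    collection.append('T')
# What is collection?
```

Step-by-step execution trace:
1. try: `collection.append('I')` → collection = ['I'].
2. `y = 1 // 0` raises ZeroDivisionError.
3. bare `except` matches → `collection.append('U')` → collection = ['I', 'U'].
4. `else` is skipped (an exception was raised).
Result: ['I', 'U']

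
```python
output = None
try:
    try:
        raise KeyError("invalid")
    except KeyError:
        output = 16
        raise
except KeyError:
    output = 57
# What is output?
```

Step-by-step execution trace:
1. Inner try: `raise KeyError("invalid")` raises KeyError.
2. Inner `except KeyError` matches → output = 16.
3. bare `raise` re-raises the same KeyError.
4. Outer `except KeyError` matches → output = 57.
Result: 57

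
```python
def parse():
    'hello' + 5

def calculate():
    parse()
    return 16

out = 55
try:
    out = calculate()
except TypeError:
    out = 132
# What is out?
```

Step-by-step execution trace:
1. out starts at 55.
2. try: `calculate()` calls `parse()`.
3. `parse()` evaluates `'hello' + 5`, which raises TypeError; it propagates through calculate (uncaught).
4. `return 16` in calculate is not reached; the assignment to out does not complete.
5. `except TypeError` matches → out = 132.
Result: 132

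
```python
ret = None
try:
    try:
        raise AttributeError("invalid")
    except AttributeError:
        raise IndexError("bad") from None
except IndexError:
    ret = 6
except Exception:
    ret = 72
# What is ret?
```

Step-by-step execution trace:
1. Inner try raises AttributeError; inner `except AttributeError` catches it.
2. `raise IndexError(...) from None` raises IndexError (from None suppresses __context__, but the active exception is still IndexError).
3. Outer `except IndexError` matches → ret = 6.
4. `except Exception` is not reached.
Result: 6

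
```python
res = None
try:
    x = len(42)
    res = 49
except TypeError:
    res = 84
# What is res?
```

Step-by-step execution trace:
1. `x = len(42)` raises TypeError.
2. `res = 49` is not reached.
3. `except TypeError` matches → res = 84.
Result: 84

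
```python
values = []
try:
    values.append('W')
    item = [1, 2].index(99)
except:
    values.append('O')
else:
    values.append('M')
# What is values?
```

Step-by-step execution trace:
1. try: `values.append('W')` → values = ['W'].
2. `item = [1, 2].index(99)` raises ValueError.
3. bare `except` matches → `values.append('O')` → values = ['W', 'O'].
4. `else` is skipped (an exception was raised).
Result: ['W', 'O']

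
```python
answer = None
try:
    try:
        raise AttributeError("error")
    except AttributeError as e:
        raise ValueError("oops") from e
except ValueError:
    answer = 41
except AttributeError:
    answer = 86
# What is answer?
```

Step-by-step execution trace:
1. Inner try raises AttributeError; inner `except AttributeError as e` catches it.
2. `raise ValueError(...) from e` raises ValueError (AttributeError is attached as __cause__, but only ValueError is active).
3. Outer `except ValueError` matches → answer = 41.
4. `except AttributeError` is not reached.
Result: 41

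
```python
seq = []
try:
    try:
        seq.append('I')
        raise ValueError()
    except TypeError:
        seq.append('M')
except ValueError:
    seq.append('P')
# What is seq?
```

Step-by-step execution trace:
1. Inner try: `seq.append('I')` → seq = ['I'].
2. `raise ValueError()` raises ValueError.
3. Inner `except TypeError` does not match ValueError; exception propagates to outer try.
4. Outer `except ValueError` matches → `seq.append('P')` → seq = ['I', 'P'].
Result: ['I', 'P']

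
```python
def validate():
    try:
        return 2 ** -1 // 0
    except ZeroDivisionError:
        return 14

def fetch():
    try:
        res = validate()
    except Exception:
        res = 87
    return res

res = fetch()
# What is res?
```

Step-by-step execution trace:
1. `fetch()` calls `validate()`.
2. In validate: `2 ** -1 // 0` raises ZeroDivisionError; `except ZeroDivisionError` catches it → returns 14.
3. In fetch: `res = validate()` → res = 14. No exception reaches fetch.
4. `except Exception` is skipped; fetch returns 14.
5. res = 14.
Result: 14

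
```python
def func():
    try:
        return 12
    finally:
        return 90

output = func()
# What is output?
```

Step-by-step execution trace:
1. `func()` enters try: `return 12` sets pending return value 12.
2. Before returning, `finally: return 90` runs and overrides the pending return.
3. func() returns 90 → output = 90.
Result: 90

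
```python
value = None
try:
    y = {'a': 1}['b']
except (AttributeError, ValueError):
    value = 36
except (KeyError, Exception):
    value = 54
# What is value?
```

Step-by-step execution trace:
1. `y = {'a': 1}['b']` raises KeyError.
2. `except (AttributeError, ValueError)` does not match KeyError; skipped.
3. `except (KeyError, Exception)` matches (KeyError is in the tuple) → value = 54.
Result: 54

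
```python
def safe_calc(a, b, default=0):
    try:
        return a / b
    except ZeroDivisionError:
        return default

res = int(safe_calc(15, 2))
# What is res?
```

Step-by-step execution trace:
1. `safe_calc(15, 2)` enters try: `return 15 / 2` → returns 7.5. No exception raised.
2. `except ZeroDivisionError` is skipped.
3. `int(7.5)` → 7 → res = 7.
Result: 7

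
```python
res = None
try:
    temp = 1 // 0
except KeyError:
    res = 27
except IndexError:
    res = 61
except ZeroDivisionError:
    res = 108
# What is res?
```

Step-by-step execution trace:
1. `temp = 1 // 0` raises ZeroDivisionError.
2. `except KeyError` does not match ZeroDivisionError; skipped.
3. `except IndexError` does not match ZeroDivisionError; skipped.
4. `except ZeroDivisionError` matches → res = 108.
Result: 108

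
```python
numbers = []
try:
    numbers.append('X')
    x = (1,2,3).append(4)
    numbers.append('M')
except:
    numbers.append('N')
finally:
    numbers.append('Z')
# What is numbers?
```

Step-by-step execution trace:
1. try: `numbers.append('X')` → numbers = ['X'].
2. `x = (1,2,3).append(4)` raises AttributeError; `numbers.append('M')` is not reached.
3. bare `except` matches → `numbers.append('N')` → numbers = ['X', 'N'].
4. finally always runs: `numbers.append('Z')` → numbers = ['X', 'N', 'Z'].
Result: ['X', 'N', 'Z']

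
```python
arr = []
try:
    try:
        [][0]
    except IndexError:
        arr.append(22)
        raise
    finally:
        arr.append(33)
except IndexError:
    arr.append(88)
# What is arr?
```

Step-by-step execution trace:
1. Inner try: `[][0]` raises IndexError.
2. Inner `except IndexError` matches → `arr.append(22)` → arr = [22].
3. bare `raise` re-raises IndexError.
4. Inner `finally` runs during unwinding: `arr.append(33)` → arr = [22, 33].
5. Outer `except IndexError` matches → `arr.append(88)` → arr = [22, 33, 88].
Result: [22, 33, 88]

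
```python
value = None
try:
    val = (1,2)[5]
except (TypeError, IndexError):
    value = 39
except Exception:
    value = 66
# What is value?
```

Step-by-step execution trace:
1. `val = (1,2)[5]` raises IndexError.
2. `except (TypeError, IndexError)` matches (IndexError is in the tuple) → value = 39.
3. `except Exception` is not reached.
Result: 39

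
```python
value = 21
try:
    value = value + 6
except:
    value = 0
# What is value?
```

Step-by-step execution trace:
1. value starts at 21.
2. try: `value = value + 6` → value = 27. No exception raised.
3. `except` is skipped.
Result: 27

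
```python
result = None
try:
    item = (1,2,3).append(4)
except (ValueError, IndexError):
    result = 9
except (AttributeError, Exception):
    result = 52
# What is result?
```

Step-by-step execution trace:
1. `item = (1,2,3).append(4)` raises AttributeError.
2. `except (ValueError, IndexError)` does not match AttributeError; skipped.
3. `except (AttributeError, Exception)` matches (AttributeError is in the tuple) → result = 52.
Result: 52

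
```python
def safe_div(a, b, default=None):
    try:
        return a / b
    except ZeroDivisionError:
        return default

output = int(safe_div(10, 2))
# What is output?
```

Step-by-step execution trace:
1. `safe_div(10, 2)` enters try: `return 10 / 2` → returns 5.0. No exception raised.
2. `except ZeroDivisionError` is skipped.
3. `int(5.0)` → 5 → output = 5.
Result: 5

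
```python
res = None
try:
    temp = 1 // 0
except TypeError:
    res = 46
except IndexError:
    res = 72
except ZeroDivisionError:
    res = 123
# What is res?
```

Step-by-step execution trace:
1. `temp = 1 // 0` raises ZeroDivisionError.
2. `except TypeError` does not match ZeroDivisionError; skipped.
3. `except IndexError` does not match ZeroDivisionError; skipped.
4. `except ZeroDivisionError` matches → res = 123.
Result: 123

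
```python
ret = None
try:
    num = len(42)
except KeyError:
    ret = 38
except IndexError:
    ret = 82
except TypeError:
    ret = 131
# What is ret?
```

Step-by-step execution trace:
1. `num = len(42)` raises TypeError.
2. `except KeyError` does not match TypeError; skipped.
3. `except IndexError` does not match TypeError; skipped.
4. `except TypeError` matches → ret = 131.
Result: 131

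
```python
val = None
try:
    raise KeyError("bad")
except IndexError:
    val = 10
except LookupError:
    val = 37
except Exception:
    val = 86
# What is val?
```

Step-by-step execution trace:
1. `raise KeyError(...)` raises KeyError.
2. `except IndexError` does not match (KeyError is not a subclass of IndexError); skipped.
3. `except LookupError` matches (KeyError is a subclass of LookupError) → val = 37.
4. `except Exception` is not reached.
Result: 37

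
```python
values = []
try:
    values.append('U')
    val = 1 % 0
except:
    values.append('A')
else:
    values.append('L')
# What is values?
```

Step-by-step execution trace:
1. try: `values.append('U')` → values = ['U'].
2. `val = 1 % 0` raises ZeroDivisionError.
3. bare `except` matches → `values.append('A')` → values = ['U', 'A'].
4. `else` is skipped (an exception was raised).
Result: ['U', 'A']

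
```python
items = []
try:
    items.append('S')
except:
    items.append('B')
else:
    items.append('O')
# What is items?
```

Step-by-step execution trace:
1. try: `items.append('S')` → items = ['S']. No exception raised.
2. `except` is skipped.
3. `else` runs (try completed without exception): `items.append('O')` → items = ['S', 'O'].
Result: ['S', 'O']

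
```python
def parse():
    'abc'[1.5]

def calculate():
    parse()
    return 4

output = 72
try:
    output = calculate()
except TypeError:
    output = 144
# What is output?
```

Step-by-step execution trace:
1. output starts at 72.
2. try: `calculate()` calls `parse()`.
3. `parse()` evaluates `'abc'[1.5]`, which raises TypeError; it propagates through calculate (uncaught).
4. `return 4` in calculate is not reached; the assignment to output does not complete.
5. `except TypeError` matches → output = 144.
Result: 144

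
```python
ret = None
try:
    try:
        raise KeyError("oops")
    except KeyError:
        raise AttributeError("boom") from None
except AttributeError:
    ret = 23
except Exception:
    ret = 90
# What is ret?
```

Step-by-step execution trace:
1. Inner try raises KeyError; inner `except KeyError` catches it.
2. `raise AttributeError(...) from None` raises AttributeError (from None suppresses __context__, but the active exception is still AttributeError).
3. Outer `except AttributeError` matches → ret = 23.
4. `except Exception` is not reached.
Result: 23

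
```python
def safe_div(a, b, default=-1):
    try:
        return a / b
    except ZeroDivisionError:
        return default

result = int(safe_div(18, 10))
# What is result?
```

Step-by-step execution trace:
1. `safe_div(18, 10)` enters try: `return 18 / 10` → returns 1.8. No exception raised.
2. `except ZeroDivisionError` is skipped.
3. `int(1.8)` → 1 → result = 1.
Result: 1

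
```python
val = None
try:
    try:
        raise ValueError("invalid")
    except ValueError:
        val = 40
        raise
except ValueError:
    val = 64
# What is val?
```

Step-by-step execution trace:
1. Inner try: `raise ValueError("invalid")` raises ValueError.
2. Inner `except ValueError` matches → val = 40.
3. bare `raise` re-raises the same ValueError.
4. Outer `except ValueError` matches → val = 64.
Result: 64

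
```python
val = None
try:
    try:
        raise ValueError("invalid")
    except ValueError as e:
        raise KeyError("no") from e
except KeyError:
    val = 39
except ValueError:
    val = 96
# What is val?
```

Step-by-step execution trace:
1. Inner try raises ValueError; inner `except ValueError as e` catches it.
2. `raise KeyError(...) from e` raises KeyError (ValueError is attached as __cause__, but only KeyError is active).
3. Outer `except KeyError` matches → val = 39.
4. `except ValueError` is not reached.
Result: 39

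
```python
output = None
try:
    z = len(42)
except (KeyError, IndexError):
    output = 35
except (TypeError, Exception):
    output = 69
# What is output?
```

Step-by-step execution trace:
1. `z = len(42)` raises TypeError.
2. `except (KeyError, IndexError)` does not match TypeError; skipped.
3. `except (TypeError, Exception)` matches (TypeError is in the tuple) → output = 69.
Result: 69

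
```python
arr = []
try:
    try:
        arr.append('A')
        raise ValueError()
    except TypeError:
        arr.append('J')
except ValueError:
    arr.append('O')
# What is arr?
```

Step-by-step execution trace:
1. Inner try: `arr.append('A')` → arr = ['A'].
2. `raise ValueError()` raises ValueError.
3. Inner `except TypeError` does not match ValueError; exception propagates to outer try.
4. Outer `except ValueError` matches → `arr.append('O')` → arr = ['A', 'O'].
Result: ['A', 'O']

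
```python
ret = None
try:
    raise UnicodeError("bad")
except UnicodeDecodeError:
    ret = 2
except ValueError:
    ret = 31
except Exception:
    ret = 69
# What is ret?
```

Step-by-step execution trace:
1. `raise UnicodeError(...)` raises UnicodeError.
2. `except UnicodeDecodeError` does not match (UnicodeError is not a subclass of UnicodeDecodeError); skipped.
3. `except ValueError` matches (UnicodeError is a subclass of ValueError) → ret = 31.
4. `except Exception` is not reached.
Result: 31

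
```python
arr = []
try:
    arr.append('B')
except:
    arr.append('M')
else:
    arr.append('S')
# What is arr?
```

Step-by-step execution trace:
1. try: `arr.append('B')` → arr = ['B']. No exception raised.
2. `except` is skipped.
3. `else` runs (try completed without exception): `arr.append('S')` → arr = ['B', 'S'].
Result: ['B', 'S']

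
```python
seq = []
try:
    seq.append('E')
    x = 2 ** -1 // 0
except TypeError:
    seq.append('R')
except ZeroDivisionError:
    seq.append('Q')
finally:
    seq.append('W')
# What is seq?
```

Step-by-step execution trace:
1. try: `seq.append('E')` → seq = ['E'].
2. `x = 2 ** -1 // 0` raises ZeroDivisionError.
3. `except TypeError` does not match ZeroDivisionError; skipped.
4. `except ZeroDivisionError` matches → `seq.append('Q')` → seq = ['E', 'Q'].
5. finally always runs: `seq.append('W')` → seq = ['E', 'Q', 'W'].
Result: ['E', 'Q', 'W']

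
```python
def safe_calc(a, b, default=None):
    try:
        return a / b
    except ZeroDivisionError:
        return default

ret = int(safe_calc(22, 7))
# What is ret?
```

Step-by-step execution trace:
1. `safe_calc(22, 7)` enters try: `return 22 / 7` → returns 3.142857142857143. No exception raised.
2. `except ZeroDivisionError` is skipped.
3. `int(3.142857142857143)` → 3 → ret = 3.
Result: 3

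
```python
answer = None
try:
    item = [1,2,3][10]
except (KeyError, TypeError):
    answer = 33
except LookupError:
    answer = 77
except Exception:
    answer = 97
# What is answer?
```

Step-by-step execution trace:
1. `item = [1,2,3][10]` raises IndexError.
2. `except (KeyError, TypeError)` does not match IndexError; skipped.
3. `except LookupError` matches (IndexError is a subclass of LookupError) → answer = 77.
4. `except Exception` is not reached.
Result: 77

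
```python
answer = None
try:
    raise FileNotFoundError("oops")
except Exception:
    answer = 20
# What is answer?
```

Step-by-step execution trace:
1. `raise FileNotFoundError(...)` raises FileNotFoundError.
2. `except Exception` matches (FileNotFoundError is a subclass of Exception) → answer = 20.
Result: 20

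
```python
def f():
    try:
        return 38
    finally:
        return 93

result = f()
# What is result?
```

Step-by-step execution trace:
1. `f()` enters try: `return 38` sets pending return value 38.
2. Before returning, `finally: return 93` runs and overrides the pending return.
3. f() returns 93 → result = 93.
Result: 93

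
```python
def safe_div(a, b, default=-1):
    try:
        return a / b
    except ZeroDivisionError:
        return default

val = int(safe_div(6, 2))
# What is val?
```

Step-by-step execution trace:
1. `safe_div(6, 2)` enters try: `return 6 / 2` → returns 3.0. No exception raised.
2. `except ZeroDivisionError` is skipped.
3. `int(3.0)` → 3 → val = 3.
Result: 3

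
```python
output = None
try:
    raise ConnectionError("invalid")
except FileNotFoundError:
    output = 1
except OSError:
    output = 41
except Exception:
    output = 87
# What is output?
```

Step-by-step execution trace:
1. `raise ConnectionError(...)` raises ConnectionError.
2. `except FileNotFoundError` does not match (ConnectionError is not a subclass of FileNotFoundError); skipped.
3. `except OSError` matches (ConnectionError is a subclass of OSError) → output = 41.
4. `except Exception` is not reached.
Result: 41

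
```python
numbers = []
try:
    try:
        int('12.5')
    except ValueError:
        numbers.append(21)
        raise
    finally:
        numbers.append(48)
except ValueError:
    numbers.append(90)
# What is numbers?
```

Step-by-step execution trace:
1. Inner try: `int('12.5')` raises ValueError.
2. Inner `except ValueError` matches → `numbers.append(21)` → numbers = [21].
3. bare `raise` re-raises ValueError.
4. Inner `finally` runs during unwinding: `numbers.append(48)` → numbers = [21, 48].
5. Outer `except ValueError` matches → `numbers.append(90)` → numbers = [21, 48, 90].
Result: [21, 48, 90]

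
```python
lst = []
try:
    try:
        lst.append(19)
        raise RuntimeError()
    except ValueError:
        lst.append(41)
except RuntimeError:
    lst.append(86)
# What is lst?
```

Step-by-step execution trace:
1. Inner try: `lst.append(19)` → lst = [19].
2. `raise RuntimeError()` raises RuntimeError.
3. Inner `except ValueError` does not match RuntimeError; exception propagates to outer try.
4. Outer `except RuntimeError` matches → `lst.append(86)` → lst = [19, 86].
Result: [19, 86]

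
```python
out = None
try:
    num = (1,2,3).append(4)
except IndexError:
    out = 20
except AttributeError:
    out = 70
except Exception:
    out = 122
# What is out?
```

Step-by-step execution trace:
1. `num = (1,2,3).append(4)` raises AttributeError.
2. `except IndexError` does not match AttributeError; skipped.
3. `except AttributeError` matches → out = 70.
4. Remaining except clauses are skipped.
Result: 70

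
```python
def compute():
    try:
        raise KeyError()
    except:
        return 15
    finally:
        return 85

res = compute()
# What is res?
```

Step-by-step execution trace:
1. `compute()` enters try: `raise KeyError()` raises KeyError.
2. bare `except` matches → `return 15` sets pending return value 15.
3. Before returning, `finally: return 85` runs and overrides the pending return.
4. compute() returns 85 → res = 85.
Result: 85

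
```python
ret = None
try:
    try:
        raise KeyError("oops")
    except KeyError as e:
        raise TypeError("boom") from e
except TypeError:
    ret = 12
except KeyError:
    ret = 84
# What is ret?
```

Step-by-step execution trace:
1. Inner try raises KeyError; inner `except KeyError as e` catches it.
2. `raise TypeError(...) from e` raises TypeError (KeyError is attached as __cause__, but only TypeError is active).
3. Outer `except TypeError` matches → ret = 12.
4. `except KeyError` is not reached.
Result: 12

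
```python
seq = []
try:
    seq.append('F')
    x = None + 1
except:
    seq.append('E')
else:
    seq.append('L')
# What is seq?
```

Step-by-step execution trace:
1. try: `seq.append('F')` → seq = ['F'].
2. `x = None + 1` raises TypeError.
3. bare `except` matches → `seq.append('E')` → seq = ['F', 'E'].
4. `else` is skipped (an exception was raised).
Result: ['F', 'E']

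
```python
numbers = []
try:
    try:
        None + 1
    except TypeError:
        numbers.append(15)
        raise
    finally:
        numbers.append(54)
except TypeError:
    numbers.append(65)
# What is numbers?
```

Step-by-step execution trace:
1. Inner try: `None + 1` raises TypeError.
2. Inner `except TypeError` matches → `numbers.append(15)` → numbers = [15].
3. bare `raise` re-raises TypeError.
4. Inner `finally` runs during unwinding: `numbers.append(54)` → numbers = [15, 54].
5. Outer `except TypeError` matches → `numbers.append(65)` → numbers = [15, 54, 65].
Result: [15, 54, 65]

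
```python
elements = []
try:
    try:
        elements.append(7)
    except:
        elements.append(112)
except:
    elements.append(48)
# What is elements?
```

Step-by-step execution trace:
1. Inner try: `elements.append(7)` → elements = [7]. No exception raised.
2. Inner `except` is skipped.
3. Inner try completes normally; outer `except` is skipped.
Result: [7]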